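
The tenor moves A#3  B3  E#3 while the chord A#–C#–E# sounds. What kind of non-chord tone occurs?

The harmony at that moment is A# minor triad (A#, C#, E#); B3 is not a chord tone.
It is approached by step up from A#3 and left by leap down to E#3.
Step in, leap out — an escape tone.

B3 is an escape tone.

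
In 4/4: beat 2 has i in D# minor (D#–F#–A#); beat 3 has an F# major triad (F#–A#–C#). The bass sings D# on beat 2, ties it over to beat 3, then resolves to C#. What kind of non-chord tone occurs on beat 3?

Suspension.

The harmony at that moment is F# major triad (F#, A#, C#); D# is not a chord tone.
It is held over (the same pitch as the preceding D#) and left by step down to C#.
Held over from the previous chord and resolving down by step — a suspension.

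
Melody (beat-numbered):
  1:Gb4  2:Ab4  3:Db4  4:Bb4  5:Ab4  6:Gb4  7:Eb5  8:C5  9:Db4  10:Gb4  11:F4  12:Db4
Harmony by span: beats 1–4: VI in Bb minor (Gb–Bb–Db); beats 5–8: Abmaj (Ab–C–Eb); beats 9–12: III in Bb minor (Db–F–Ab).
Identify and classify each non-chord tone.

Ab4 (beat 2) — escape tone; Gb4 (beat 6) — escape tone; Gb4 (beat 10) — appoggiatura.

The harmony at that moment is Gb major triad (Gb, Bb, Db); Ab4 is not a chord tone.
It is approached by step up from Gb4 and left by leap down to Db4.
Step in, leap out — an escape tone.
The harmony at that moment is Ab major triad (Ab, C, Eb); Gb4 is not a chord tone.
It is approached by step down from Ab4 and left by leap up to Eb5.
Step in, leap out — an escape tone.
The harmony at that moment is Db major triad (Db, F, Ab); Gb4 is not a chord tone.
It is approached by leap up from Db4 and left by step down to F4.
Leap in, step out — an appoggiatura.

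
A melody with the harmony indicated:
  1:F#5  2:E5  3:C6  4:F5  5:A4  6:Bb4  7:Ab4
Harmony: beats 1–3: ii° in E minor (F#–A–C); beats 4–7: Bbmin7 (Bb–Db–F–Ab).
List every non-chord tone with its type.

E5 (beat 2) — escape tone; A4 (beat 5) — appoggiatura.

The harmony at that moment is F# diminished triad (F#, A, C); E5 is not a chord tone.
It is approached by step down from F#5 and left by leap up to C6.
Step in, leap out — an escape tone.
The harmony at that moment is Bb minor seventh chord (Bb, Db, F, Ab); A4 is not a chord tone.
It is approached by leap down from F5 and left by step up to Bb4.
Leap in, step out — an appoggiatura.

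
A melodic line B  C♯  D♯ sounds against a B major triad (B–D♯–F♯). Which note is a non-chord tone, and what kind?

C♯ is a passing tone.

The harmony at that moment is B major triad (B, D♯, F♯); C♯ is not a chord tone.
It is approached by step up from B and left by step up to D♯.
Step in, step out in the same direction — a passing tone.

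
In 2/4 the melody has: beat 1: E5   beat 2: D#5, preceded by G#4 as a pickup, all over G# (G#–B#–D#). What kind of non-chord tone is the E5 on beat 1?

The harmony at that moment is G# major triad (G#, B#, D#); E5 is not a chord tone.
It is approached by leap up from G#4 and left by step down to D#5.
Leap in, step out, metrically accented — an appoggiatura.

Appoggiatura.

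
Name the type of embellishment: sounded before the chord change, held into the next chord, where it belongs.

Approach: ahead of the chord change (typically by step), so it is dissonant against the current harmony. Departure: none — the same pitch is restated or held and is a chord tone of the new harmony.
Dissonant first, consonant once the harmony catches up: the note simply arrives early — an anticipation. (The reverse timing, consonant first and dissonant after the change, would be a suspension or retardation.)

Anticipation.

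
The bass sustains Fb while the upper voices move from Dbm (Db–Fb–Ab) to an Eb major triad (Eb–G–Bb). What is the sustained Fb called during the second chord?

Pedal tone (pedal point).

The harmony at that moment is Eb major triad (Eb, G, Bb); Fb is not a chord tone.
It is held over (the same pitch as the preceding Fb) and then sustained as the same pitch into the next harmony.
Sustained through a change of harmony — a pedal tone.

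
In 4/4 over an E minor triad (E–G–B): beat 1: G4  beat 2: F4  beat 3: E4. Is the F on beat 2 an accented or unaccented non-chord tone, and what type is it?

Unaccented passing tone.

The harmony at that moment is E minor triad (E, G, B); F4 is not a chord tone.
It is approached by step down from G4 and left by step down to E4.
Step in, step out in the same direction — a passing tone.
It falls on a weak beat, so it is unaccented.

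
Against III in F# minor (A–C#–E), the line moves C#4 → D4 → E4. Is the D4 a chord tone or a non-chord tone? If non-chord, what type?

Non-chord tone — a passing tone.

The harmony at that moment is A major triad (A, C#, E); D4 is not a chord tone.
It is approached by step up from C#4 and left by step up to E4.
Step in, step out in the same direction — a passing tone.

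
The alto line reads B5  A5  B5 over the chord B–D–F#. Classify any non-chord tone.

The harmony at that moment is B minor triad (B, D, F#); A5 is not a chord tone.
It is approached by step down from B5 and left by step up to B5.
Step away and step back to the same note — a neighbor tone (lower neighbor).

A5 is a neighbor tone.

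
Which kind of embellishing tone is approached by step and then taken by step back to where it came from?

Neighbor tone.

Approach: by step. Departure: by step in the opposite direction, back to the starting pitch.
Stepwise on both sides but reversing to return to the same chord tone — a neighbor tone. (Had it continued onward in the same direction it would be a passing tone instead.)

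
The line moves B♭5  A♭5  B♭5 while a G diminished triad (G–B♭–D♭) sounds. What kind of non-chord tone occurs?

The harmony at that moment is G diminished triad (G, B♭, D♭); A♭5 is not a chord tone.
It is approached by step down from B♭5 and left by step up to B♭5.
Step away and step back to the same note — a neighbor tone (lower neighbor).

A♭5 is a neighbor tone.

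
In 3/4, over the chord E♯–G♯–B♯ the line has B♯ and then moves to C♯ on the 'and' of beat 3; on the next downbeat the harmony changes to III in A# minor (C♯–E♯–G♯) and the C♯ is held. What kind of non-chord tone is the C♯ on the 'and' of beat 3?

The harmony at that moment is E♯ minor triad (E♯, G♯, B♯); C♯ is not a chord tone.
It is approached by step up from B♯ and then sustained as the same pitch into the next harmony.
Arriving early and becoming a chord tone when the harmony changes — an anticipation.

Anticipation.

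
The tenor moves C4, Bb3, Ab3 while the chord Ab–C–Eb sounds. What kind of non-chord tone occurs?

The harmony at that moment is Ab major triad (Ab, C, Eb); Bb3 is not a chord tone.
It is approached by step down from C4 and left by step down to Ab3.
Step in, step out in the same direction — a passing tone.

Bb3 is a passing tone.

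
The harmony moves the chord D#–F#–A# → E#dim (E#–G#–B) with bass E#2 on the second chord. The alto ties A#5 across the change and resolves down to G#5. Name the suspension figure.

At the second chord the bass is E#2. The suspended A#5 lies a fourth above the bass; after resolving down by step to G#5, the interval above the bass becomes a third.
Suspension figures are named by those two intervals: 4–3.

4–3 suspension.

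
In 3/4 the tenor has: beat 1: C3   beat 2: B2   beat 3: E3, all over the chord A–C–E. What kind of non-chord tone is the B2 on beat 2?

Escape tone.

The harmony at that moment is A minor triad (A, C, E); B2 is not a chord tone.
It is approached by step down from C3 and left by leap up to E3.
Step in, leap out, on a weak beat — an escape tone.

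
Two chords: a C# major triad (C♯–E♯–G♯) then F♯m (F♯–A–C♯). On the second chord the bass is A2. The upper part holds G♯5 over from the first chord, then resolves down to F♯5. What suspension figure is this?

At the second chord the bass is A2. The suspended G♯5 lies a seventh above the bass; after resolving down by step to F♯5, the interval above the bass becomes a sixth.
Suspension figures are named by those two intervals: 7–6.

7–6 suspension.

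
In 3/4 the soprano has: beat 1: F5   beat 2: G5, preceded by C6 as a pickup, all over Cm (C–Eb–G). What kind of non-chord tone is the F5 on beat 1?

Appoggiatura.

The harmony at that moment is C minor triad (C, Eb, G); F5 is not a chord tone.
It is approached by leap down from C6 and left by step up to G5.
Leap in, step out, metrically accented — an appoggiatura.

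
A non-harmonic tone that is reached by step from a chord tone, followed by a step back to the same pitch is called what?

Approach: by step. Departure: by step in the opposite direction, back to the starting pitch.
Stepwise on both sides but reversing to return to the same chord tone — a neighbor tone. (Had it continued onward in the same direction it would be a passing tone instead.)

Neighbor tone.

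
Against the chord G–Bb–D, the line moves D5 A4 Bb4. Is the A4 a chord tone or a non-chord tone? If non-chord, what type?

The harmony at that moment is G minor triad (G, Bb, D); A4 is not a chord tone.
It is approached by leap down from D5 and left by step up to Bb4.
Leap in, step out — an appoggiatura.

Non-chord tone — an appoggiatura.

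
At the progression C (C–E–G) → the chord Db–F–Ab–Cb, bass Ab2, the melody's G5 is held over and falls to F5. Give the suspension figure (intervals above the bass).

7–6 suspension.

At the second chord the bass is Ab2. The suspended G5 lies a seventh above the bass; after resolving down by step to F5, the interval above the bass becomes a sixth.
Suspension figures are named by those two intervals: 7–6.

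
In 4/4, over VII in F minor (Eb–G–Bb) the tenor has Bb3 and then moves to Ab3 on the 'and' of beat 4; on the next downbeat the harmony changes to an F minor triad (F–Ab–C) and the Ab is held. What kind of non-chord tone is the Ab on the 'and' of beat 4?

The harmony at that moment is Eb major triad (Eb, G, Bb); Ab3 is not a chord tone.
It is approached by step down from Bb3 and then sustained as the same pitch into the next harmony.
Arriving early and becoming a chord tone when the harmony changes — an anticipation.

Anticipation.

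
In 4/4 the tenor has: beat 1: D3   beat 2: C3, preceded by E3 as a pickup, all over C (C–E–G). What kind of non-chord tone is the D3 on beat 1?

Passing tone.

The harmony at that moment is C major triad (C, E, G); D3 is not a chord tone.
It is approached by step down from E3 and left by step down to C3.
Step in, step out in the same direction — a passing tone.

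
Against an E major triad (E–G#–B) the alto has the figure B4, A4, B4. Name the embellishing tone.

The harmony at that moment is E major triad (E, G#, B); A4 is not a chord tone.
It is approached by step down from B4 and left by step up to B4.
Step away and step back to the same note — a neighbor tone (lower neighbor).

A4 is a neighbor tone.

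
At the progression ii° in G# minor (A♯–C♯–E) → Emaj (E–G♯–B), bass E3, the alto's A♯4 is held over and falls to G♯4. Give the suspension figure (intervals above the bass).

At the second chord the bass is E3. The suspended A♯4 lies a fourth above the bass; after resolving down by step to G♯4, the interval above the bass becomes a third.
Suspension figures are named by those two intervals: 4–3.

4–3 suspension.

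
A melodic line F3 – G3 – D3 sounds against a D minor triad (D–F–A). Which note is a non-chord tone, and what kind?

G3 is an escape tone.

The harmony at that moment is D minor triad (D, F, A); G3 is not a chord tone.
It is approached by step up from F3 and left by leap down to D3.
Step in, leap out — an escape tone.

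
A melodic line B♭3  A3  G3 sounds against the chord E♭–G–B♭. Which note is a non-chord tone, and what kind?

A3 is a passing tone.

The harmony at that moment is E♭ major triad (E♭, G, B♭); A3 is not a chord tone.
It is approached by step down from B♭3 and left by step down to G3.
Step in, step out in the same direction — a passing tone.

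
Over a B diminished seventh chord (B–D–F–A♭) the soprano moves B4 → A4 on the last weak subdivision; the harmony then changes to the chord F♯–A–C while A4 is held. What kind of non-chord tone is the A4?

The harmony at that moment is B diminished seventh chord (B, D, F, A♭); A4 is not a chord tone.
It is approached by step down from B4 and then sustained as the same pitch into the next harmony.
Arriving early and becoming a chord tone when the harmony changes — an anticipation.

A4 is an anticipation.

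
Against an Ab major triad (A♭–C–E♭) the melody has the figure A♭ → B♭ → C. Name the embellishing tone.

B♭ is a passing tone.

The harmony at that moment is A♭ major triad (A♭, C, E♭); B♭ is not a chord tone.
It is approached by step up from A♭ and left by step up to C.
Step in, step out in the same direction — a passing tone.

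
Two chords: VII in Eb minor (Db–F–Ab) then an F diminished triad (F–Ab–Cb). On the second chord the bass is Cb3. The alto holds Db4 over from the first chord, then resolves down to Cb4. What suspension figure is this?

At the second chord the bass is Cb3. The suspended Db4 lies a ninth above the bass; after resolving down by step to Cb4, the interval above the bass becomes an octave.
Suspension figures are named by those two intervals: 9–8.

9–8 suspension.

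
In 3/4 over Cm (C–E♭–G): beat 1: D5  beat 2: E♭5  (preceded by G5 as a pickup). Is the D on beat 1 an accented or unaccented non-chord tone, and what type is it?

Accented appoggiatura.

The harmony at that moment is C minor triad (C, E♭, G); D5 is not a chord tone.
It is approached by leap down from G5 and left by step up to E♭5.
Leap in, step out — an appoggiatura.
It falls on the downbeat, so it is accented.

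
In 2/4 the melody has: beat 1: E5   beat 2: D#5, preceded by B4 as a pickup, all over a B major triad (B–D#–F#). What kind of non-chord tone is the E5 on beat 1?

The harmony at that moment is B major triad (B, D#, F#); E5 is not a chord tone.
It is approached by leap up from B4 and left by step down to D#5.
Leap in, step out, metrically accented — an appoggiatura.

Appoggiatura.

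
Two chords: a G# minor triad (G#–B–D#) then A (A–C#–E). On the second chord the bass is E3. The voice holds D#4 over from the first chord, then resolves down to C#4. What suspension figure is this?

7–6 suspension.

At the second chord the bass is E3. The suspended D#4 lies a seventh above the bass; after resolving down by step to C#4, the interval above the bass becomes a sixth.
Suspension figures are named by those two intervals: 7–6.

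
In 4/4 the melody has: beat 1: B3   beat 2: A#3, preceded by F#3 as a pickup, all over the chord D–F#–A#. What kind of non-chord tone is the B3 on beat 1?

The harmony at that moment is D augmented triad (D, F#, A#); B3 is not a chord tone.
It is approached by leap up from F#3 and left by step down to A#3.
Leap in, step out, metrically accented — an appoggiatura.

Appoggiatura.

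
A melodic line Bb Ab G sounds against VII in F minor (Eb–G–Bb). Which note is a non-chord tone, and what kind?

The harmony at that moment is Eb major triad (Eb, G, Bb); Ab is not a chord tone.
It is approached by step down from Bb and left by step down to G.
Step in, step out in the same direction — a passing tone.

Ab is a passing tone.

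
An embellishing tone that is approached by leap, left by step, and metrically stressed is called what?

Appoggiatura.

Approach: by leap. Departure: by step. Metric position: strong.
Leap in, step out, in a metrically strong position — an appoggiatura. (It is the mirror image of the escape tone, which steps in and leaps out from a weak position.)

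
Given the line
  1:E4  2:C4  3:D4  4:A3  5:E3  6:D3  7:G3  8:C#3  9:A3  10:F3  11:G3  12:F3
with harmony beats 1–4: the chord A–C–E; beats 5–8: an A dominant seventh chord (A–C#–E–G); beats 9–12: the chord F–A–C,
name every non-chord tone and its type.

The harmony at that moment is A minor triad (A, C, E); D4 is not a chord tone.
It is approached by step up from C4 and left by leap down to A3.
Step in, leap out — an escape tone.
The harmony at that moment is A dominant seventh chord (A, C#, E, G); D3 is not a chord tone.
It is approached by step down from E3 and left by leap up to G3.
Step in, leap out — an escape tone.
The harmony at that moment is F major triad (F, A, C); G3 is not a chord tone.
It is approached by step up from F3 and left by step down to F3.
Step away and step back to the same note — a neighbor tone (upper neighbor).

D4 (beat 3) — escape tone; D3 (beat 6) — escape tone; G3 (beat 11) — neighbor tone.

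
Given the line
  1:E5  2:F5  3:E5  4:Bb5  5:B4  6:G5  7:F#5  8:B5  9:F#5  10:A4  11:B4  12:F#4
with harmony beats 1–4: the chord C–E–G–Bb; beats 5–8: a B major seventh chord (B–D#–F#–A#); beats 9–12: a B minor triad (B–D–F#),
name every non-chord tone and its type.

The harmony at that moment is C dominant seventh chord (C, E, G, Bb); F5 is not a chord tone.
It is approached by step up from E5 and left by step down to E5.
Step away and step back to the same note — a neighbor tone (upper neighbor).
The harmony at that moment is B major seventh chord (B, D#, F#, A#); G5 is not a chord tone.
It is approached by leap up from B4 and left by step down to F#5.
Leap in, step out — an appoggiatura.
The harmony at that moment is B minor triad (B, D, F#); A4 is not a chord tone.
It is approached by leap down from F#5 and left by step up to B4.
Leap in, step out — an appoggiatura.

F5 (beat 2) — neighbor tone; G5 (beat 6) — appoggiatura; A4 (beat 10) — appoggiatura.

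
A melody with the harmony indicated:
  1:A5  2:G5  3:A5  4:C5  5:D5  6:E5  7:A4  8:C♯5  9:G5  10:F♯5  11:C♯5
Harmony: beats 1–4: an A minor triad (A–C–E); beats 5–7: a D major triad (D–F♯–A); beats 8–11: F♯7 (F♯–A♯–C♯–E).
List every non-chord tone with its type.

The harmony at that moment is A minor triad (A, C, E); G5 is not a chord tone.
It is approached by step down from A5 and left by step up to A5.
Step away and step back to the same note — a neighbor tone (lower neighbor).
The harmony at that moment is D major triad (D, F♯, A); E5 is not a chord tone.
It is approached by step up from D5 and left by leap down to A4.
Step in, leap out — an escape tone.
The harmony at that moment is F♯ dominant seventh chord (F♯, A♯, C♯, E); G5 is not a chord tone.
It is approached by leap up from C♯5 and left by step down to F♯5.
Leap in, step out — an appoggiatura.

G5 (beat 2) — neighbor tone; E5 (beat 6) — escape tone; G5 (beat 9) — appoggiatura.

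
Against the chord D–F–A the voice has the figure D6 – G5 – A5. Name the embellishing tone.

G5 is an appoggiatura.

The harmony at that moment is D minor triad (D, F, A); G5 is not a chord tone.
It is approached by leap down from D6 and left by step up to A5.
Leap in, step out — an appoggiatura.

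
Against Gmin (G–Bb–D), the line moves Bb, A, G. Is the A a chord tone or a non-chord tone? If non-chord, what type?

Non-chord tone — a passing tone.

The harmony at that moment is G minor triad (G, Bb, D); A is not a chord tone.
It is approached by step down from Bb and left by step down to G.
Step in, step out in the same direction — a passing tone.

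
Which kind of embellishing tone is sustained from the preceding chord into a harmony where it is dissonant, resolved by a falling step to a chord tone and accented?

Approach: by preparation — the pitch is first a chord tone, then held (tied or repeated) while the harmony changes under it. Departure: down by step. Metric position: strong.
A prepared dissonance that resolves downward by step — a suspension. (The same figure resolving upward would be a retardation.)

Suspension.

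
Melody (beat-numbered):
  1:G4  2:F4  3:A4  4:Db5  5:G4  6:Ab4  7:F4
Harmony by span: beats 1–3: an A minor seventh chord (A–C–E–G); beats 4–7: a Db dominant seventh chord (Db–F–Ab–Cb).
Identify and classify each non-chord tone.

F4 (beat 2) — escape tone; G4 (beat 5) — appoggiatura.

The harmony at that moment is A minor seventh chord (A, C, E, G); F4 is not a chord tone.
It is approached by step down from G4 and left by leap up to A4.
Step in, leap out — an escape tone.
The harmony at that moment is Db dominant seventh chord (Db, F, Ab, Cb); G4 is not a chord tone.
It is approached by leap down from Db5 and left by step up to Ab4.
Leap in, step out — an appoggiatura.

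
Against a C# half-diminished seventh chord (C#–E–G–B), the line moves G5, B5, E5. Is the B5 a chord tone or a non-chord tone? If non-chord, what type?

Chord tone (the seventh of C# half-diminished seventh chord).

C# half-diminished seventh chord contains C#, E, G, B; B is the seventh, so it is a chord tone.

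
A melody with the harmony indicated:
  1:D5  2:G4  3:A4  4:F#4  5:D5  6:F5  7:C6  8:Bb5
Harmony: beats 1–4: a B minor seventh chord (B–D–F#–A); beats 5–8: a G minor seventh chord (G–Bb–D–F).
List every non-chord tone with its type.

G4 (beat 2) — appoggiatura; C6 (beat 7) — appoggiatura.

The harmony at that moment is B minor seventh chord (B, D, F#, A); G4 is not a chord tone.
It is approached by leap down from D5 and left by step up to A4.
Leap in, step out — an appoggiatura.
The harmony at that moment is G minor seventh chord (G, Bb, D, F); C6 is not a chord tone.
It is approached by leap up from F5 and left by step down to Bb5.
Leap in, step out — an appoggiatura.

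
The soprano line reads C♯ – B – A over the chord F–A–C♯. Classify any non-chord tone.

B is a passing tone.

The harmony at that moment is F augmented triad (F, A, C♯); B is not a chord tone.
It is approached by step down from C♯ and left by step down to A.
Step in, step out in the same direction — a passing tone.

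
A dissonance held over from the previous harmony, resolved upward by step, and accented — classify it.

Approach: by preparation — the pitch is first a chord tone, then held (tied or repeated) while the harmony changes under it. Departure: up by step. Metric position: strong.
A prepared dissonance that resolves upward by step — a retardation. (The same figure resolving downward would be a suspension.)

Retardation.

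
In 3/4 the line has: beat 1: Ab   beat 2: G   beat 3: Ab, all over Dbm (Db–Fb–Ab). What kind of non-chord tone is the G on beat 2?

The harmony at that moment is Db minor triad (Db, Fb, Ab); G is not a chord tone.
It is approached by step down from Ab and left by step up to Ab.
Step away and step back to the same note — a neighbor tone (lower neighbor).

Lower neighbor tone.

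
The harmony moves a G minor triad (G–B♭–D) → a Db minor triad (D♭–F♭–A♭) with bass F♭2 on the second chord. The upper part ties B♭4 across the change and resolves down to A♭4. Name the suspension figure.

At the second chord the bass is F♭2. The suspended B♭4 lies a fourth above the bass; after resolving down by step to A♭4, the interval above the bass becomes a third.
Suspension figures are named by those two intervals: 4–3.

4–3 suspension.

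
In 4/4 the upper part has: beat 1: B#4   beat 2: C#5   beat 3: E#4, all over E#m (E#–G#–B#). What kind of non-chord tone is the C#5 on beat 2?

The harmony at that moment is E# minor triad (E#, G#, B#); C#5 is not a chord tone.
It is approached by step up from B#4 and left by leap down to E#4.
Step in, leap out, on a weak beat — an escape tone.

Escape tone.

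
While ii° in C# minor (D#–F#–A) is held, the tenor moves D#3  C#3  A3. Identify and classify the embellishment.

C#3 is an escape tone.

The harmony at that moment is D# diminished triad (D#, F#, A); C#3 is not a chord tone.
It is approached by step down from D#3 and left by leap up to A3.
Step in, leap out — an escape tone.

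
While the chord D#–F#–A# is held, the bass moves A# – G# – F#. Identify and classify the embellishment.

The harmony at that moment is D# minor triad (D#, F#, A#); G# is not a chord tone.
It is approached by step down from A# and left by step down to F#.
Step in, step out in the same direction — a passing tone.

G# is a passing tone.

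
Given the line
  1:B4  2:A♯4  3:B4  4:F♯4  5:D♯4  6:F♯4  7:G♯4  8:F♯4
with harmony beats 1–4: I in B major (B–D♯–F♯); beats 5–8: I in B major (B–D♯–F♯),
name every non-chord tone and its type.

The harmony at that moment is B major triad (B, D♯, F♯); A♯4 is not a chord tone.
It is approached by step down from B4 and left by step up to B4.
Step away and step back to the same note — a neighbor tone (lower neighbor).
The harmony at that moment is B major triad (B, D♯, F♯); G♯4 is not a chord tone.
It is approached by step up from F♯4 and left by step down to F♯4.
Step away and step back to the same note — a neighbor tone (upper neighbor).

A♯4 (beat 2) — neighbor tone; G♯4 (beat 7) — neighbor tone.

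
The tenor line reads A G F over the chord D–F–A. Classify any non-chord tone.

G is a passing tone.

The harmony at that moment is D minor triad (D, F, A); G is not a chord tone.
It is approached by step down from A and left by step down to F.
Step in, step out in the same direction — a passing tone.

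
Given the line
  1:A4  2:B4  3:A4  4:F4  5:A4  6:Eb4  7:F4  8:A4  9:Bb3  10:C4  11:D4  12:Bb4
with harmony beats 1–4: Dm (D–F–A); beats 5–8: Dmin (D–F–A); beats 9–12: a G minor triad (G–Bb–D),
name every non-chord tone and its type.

The harmony at that moment is D minor triad (D, F, A); B4 is not a chord tone.
It is approached by step up from A4 and left by step down to A4.
Step away and step back to the same note — a neighbor tone (upper neighbor).
The harmony at that moment is D minor triad (D, F, A); Eb4 is not a chord tone.
It is approached by leap down from A4 and left by step up to F4.
Leap in, step out — an appoggiatura.
The harmony at that moment is G minor triad (G, Bb, D); C4 is not a chord tone.
It is approached by step up from Bb3 and left by step up to D4.
Step in, step out in the same direction — a passing tone.

B4 (beat 2) — neighbor tone; Eb4 (beat 6) — appoggiatura; C4 (beat 10) — passing tone.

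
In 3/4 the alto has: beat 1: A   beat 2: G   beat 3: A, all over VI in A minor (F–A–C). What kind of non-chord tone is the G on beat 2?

Lower neighbor tone.

The harmony at that moment is F major triad (F, A, C); G is not a chord tone.
It is approached by step down from A and left by step up to A.
Step away and step back to the same note — a neighbor tone (lower neighbor).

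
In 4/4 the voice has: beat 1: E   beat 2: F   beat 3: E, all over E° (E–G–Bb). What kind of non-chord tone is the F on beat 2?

The harmony at that moment is E diminished triad (E, G, Bb); F is not a chord tone.
It is approached by step up from E and left by step down to E.
Step away and step back to the same note — a neighbor tone (upper neighbor).

Upper neighbor tone.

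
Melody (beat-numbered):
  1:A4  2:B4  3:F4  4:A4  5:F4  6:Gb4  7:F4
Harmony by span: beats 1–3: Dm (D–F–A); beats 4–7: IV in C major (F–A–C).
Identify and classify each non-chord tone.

B4 (beat 2) — escape tone; Gb4 (beat 6) — neighbor tone.

The harmony at that moment is D minor triad (D, F, A); B4 is not a chord tone.
It is approached by step up from A4 and left by leap down to F4.
Step in, leap out — an escape tone.
The harmony at that moment is F major triad (F, A, C); Gb4 is not a chord tone.
It is approached by step up from F4 and left by step down to F4.
Step away and step back to the same note — a neighbor tone (upper neighbor).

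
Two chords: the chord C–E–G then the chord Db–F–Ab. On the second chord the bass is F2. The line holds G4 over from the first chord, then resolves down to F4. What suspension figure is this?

At the second chord the bass is F2. The suspended G4 lies a ninth above the bass; after resolving down by step to F4, the interval above the bass becomes an octave.
Suspension figures are named by those two intervals: 9–8.

9–8 suspension.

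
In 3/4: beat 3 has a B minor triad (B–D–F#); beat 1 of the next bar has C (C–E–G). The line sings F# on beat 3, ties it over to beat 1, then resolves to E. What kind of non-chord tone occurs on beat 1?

The harmony at that moment is C major triad (C, E, G); F# is not a chord tone.
It is held over (the same pitch as the preceding F#) and left by step down to E.
Held over from the previous chord and resolving down by step — a suspension.

Suspension.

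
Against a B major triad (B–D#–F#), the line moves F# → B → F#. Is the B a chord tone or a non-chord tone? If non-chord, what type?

B major triad contains B, D#, F#; B is the root, so it is a chord tone.

Chord tone (the root of B major triad).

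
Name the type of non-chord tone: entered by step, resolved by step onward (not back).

Approach: by step. Departure: by step, continuing in the same direction.
Stepwise on both sides with no change of direction means the note fills in the space between two different chord tones — a passing tone. (Had it turned back to its starting note it would be a neighbor tone instead.)

Passing tone.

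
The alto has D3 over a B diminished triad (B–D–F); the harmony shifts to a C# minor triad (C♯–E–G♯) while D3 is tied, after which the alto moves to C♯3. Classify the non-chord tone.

The harmony at that moment is C♯ minor triad (C♯, E, G♯); D3 is not a chord tone.
It is held over (the same pitch as the preceding D3) and left by step down to C♯3.
Held over from the previous chord and resolving down by step — a suspension.

D3 is a suspension.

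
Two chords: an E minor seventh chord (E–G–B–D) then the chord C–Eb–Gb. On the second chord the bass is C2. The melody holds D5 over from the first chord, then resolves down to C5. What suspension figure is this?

At the second chord the bass is C2. The suspended D5 lies a ninth above the bass; after resolving down by step to C5, the interval above the bass becomes an octave.
Suspension figures are named by those two intervals: 9–8.

9–8 suspension.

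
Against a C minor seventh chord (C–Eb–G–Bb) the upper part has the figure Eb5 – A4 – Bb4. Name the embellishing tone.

A4 is an appoggiatura.

The harmony at that moment is C minor seventh chord (C, Eb, G, Bb); A4 is not a chord tone.
It is approached by leap down from Eb5 and left by step up to Bb4.
Leap in, step out — an appoggiatura.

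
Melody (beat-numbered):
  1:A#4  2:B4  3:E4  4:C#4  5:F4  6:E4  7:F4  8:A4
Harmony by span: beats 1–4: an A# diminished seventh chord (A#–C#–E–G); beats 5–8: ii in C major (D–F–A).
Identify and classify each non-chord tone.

The harmony at that moment is A# diminished seventh chord (A#, C#, E, G); B4 is not a chord tone.
It is approached by step up from A#4 and left by leap down to E4.
Step in, leap out — an escape tone.
The harmony at that moment is D minor triad (D, F, A); E4 is not a chord tone.
It is approached by step down from F4 and left by step up to F4.
Step away and step back to the same note — a neighbor tone (lower neighbor).

B4 (beat 2) — escape tone; E4 (beat 6) — neighbor tone.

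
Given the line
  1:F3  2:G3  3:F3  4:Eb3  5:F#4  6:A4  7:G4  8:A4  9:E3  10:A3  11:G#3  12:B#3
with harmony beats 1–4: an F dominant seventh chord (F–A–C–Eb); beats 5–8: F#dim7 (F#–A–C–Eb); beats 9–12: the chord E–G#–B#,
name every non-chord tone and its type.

The harmony at that moment is F dominant seventh chord (F, A, C, Eb); G3 is not a chord tone.
It is approached by step up from F3 and left by step down to F3.
Step away and step back to the same note — a neighbor tone (upper neighbor).
The harmony at that moment is F# diminished seventh chord (F#, A, C, Eb); G4 is not a chord tone.
It is approached by step down from A4 and left by step up to A4.
Step away and step back to the same note — a neighbor tone (lower neighbor).
The harmony at that moment is E augmented triad (E, G#, B#); A3 is not a chord tone.
It is approached by leap up from E3 and left by step down to G#3.
Leap in, step out — an appoggiatura.

G3 (beat 2) — neighbor tone; G4 (beat 7) — neighbor tone; A3 (beat 10) — appoggiatura.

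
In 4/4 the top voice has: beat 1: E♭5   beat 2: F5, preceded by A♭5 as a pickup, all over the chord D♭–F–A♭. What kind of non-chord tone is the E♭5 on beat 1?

Appoggiatura.

The harmony at that moment is D♭ major triad (D♭, F, A♭); E♭5 is not a chord tone.
It is approached by leap down from A♭5 and left by step up to F5.
Leap in, step out, metrically accented — an appoggiatura.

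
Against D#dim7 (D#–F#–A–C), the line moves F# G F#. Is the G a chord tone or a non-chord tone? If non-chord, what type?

The harmony at that moment is D# diminished seventh chord (D#, F#, A, C); G is not a chord tone.
It is approached by step up from F# and left by step down to F#.
Step away and step back to the same note — a neighbor tone (upper neighbor).

Non-chord tone — a neighbor tone.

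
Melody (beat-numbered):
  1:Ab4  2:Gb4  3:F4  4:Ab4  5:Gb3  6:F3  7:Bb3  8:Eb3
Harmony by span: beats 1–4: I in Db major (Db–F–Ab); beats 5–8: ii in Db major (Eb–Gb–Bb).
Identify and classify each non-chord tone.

Gb4 (beat 2) — passing tone; F3 (beat 6) — escape tone.

The harmony at that moment is Db major triad (Db, F, Ab); Gb4 is not a chord tone.
It is approached by step down from Ab4 and left by step down to F4.
Step in, step out in the same direction — a passing tone.
The harmony at that moment is Eb minor triad (Eb, Gb, Bb); F3 is not a chord tone.
It is approached by step down from Gb3 and left by leap up to Bb3.
Step in, leap out — an escape tone.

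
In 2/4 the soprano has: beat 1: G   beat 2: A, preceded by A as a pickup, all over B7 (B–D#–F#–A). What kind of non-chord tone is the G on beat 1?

Lower neighbor tone.

The harmony at that moment is B dominant seventh chord (B, D#, F#, A); G is not a chord tone.
It is approached by step down from A and left by step up to A.
Step away and step back to the same note — a neighbor tone (lower neighbor).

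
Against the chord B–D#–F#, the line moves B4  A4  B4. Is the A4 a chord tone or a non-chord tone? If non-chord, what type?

The harmony at that moment is B major triad (B, D#, F#); A4 is not a chord tone.
It is approached by step down from B4 and left by step up to B4.
Step away and step back to the same note — a neighbor tone (lower neighbor).

Non-chord tone — a neighbor tone.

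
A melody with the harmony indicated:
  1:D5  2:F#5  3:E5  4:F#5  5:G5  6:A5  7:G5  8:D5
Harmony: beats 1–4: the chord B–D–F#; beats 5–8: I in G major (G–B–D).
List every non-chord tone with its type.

The harmony at that moment is B minor triad (B, D, F#); E5 is not a chord tone.
It is approached by step down from F#5 and left by step up to F#5.
Step away and step back to the same note — a neighbor tone (lower neighbor).
The harmony at that moment is G major triad (G, B, D); A5 is not a chord tone.
It is approached by step up from G5 and left by step down to G5.
Step away and step back to the same note — a neighbor tone (upper neighbor).

E5 (beat 3) — neighbor tone; A5 (beat 6) — neighbor tone.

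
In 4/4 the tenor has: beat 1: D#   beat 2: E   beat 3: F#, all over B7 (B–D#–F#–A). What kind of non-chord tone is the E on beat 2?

The harmony at that moment is B dominant seventh chord (B, D#, F#, A); E is not a chord tone.
It is approached by step up from D# and left by step up to F#.
Step in, step out in the same direction — a passing tone.

Passing tone.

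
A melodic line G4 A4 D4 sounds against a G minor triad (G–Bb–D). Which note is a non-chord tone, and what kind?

A4 is an escape tone.

The harmony at that moment is G minor triad (G, Bb, D); A4 is not a chord tone.
It is approached by step up from G4 and left by leap down to D4.
Step in, leap out — an escape tone.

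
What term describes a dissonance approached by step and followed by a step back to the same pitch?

Approach: by step. Departure: by step in the opposite direction, back to the starting pitch.
Stepwise on both sides but reversing to return to the same chord tone — a neighbor tone. (Had it continued onward in the same direction it would be a passing tone instead.)

Neighbor tone.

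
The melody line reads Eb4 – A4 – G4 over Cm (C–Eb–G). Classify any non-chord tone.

The harmony at that moment is C minor triad (C, Eb, G); A4 is not a chord tone.
It is approached by leap up from Eb4 and left by step down to G4.
Leap in, step out — an appoggiatura.

A4 is an appoggiatura.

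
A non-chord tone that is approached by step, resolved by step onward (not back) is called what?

Approach: by step. Departure: by step, continuing in the same direction.
Stepwise on both sides with no change of direction means the note fills in the space between two different chord tones — a passing tone. (Had it turned back to its starting note it would be a neighbor tone instead.)

Passing tone.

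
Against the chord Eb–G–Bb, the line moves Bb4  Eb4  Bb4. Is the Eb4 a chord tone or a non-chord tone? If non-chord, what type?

Eb major triad contains Eb, G, Bb; Eb is the root, so it is a chord tone.

Chord tone (the root of Eb major triad).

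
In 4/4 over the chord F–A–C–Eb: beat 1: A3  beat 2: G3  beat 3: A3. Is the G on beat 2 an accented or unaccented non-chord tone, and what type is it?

Unaccented neighbor tone.

The harmony at that moment is F dominant seventh chord (F, A, C, Eb); G3 is not a chord tone.
It is approached by step down from A3 and left by step up to A3.
Step away and step back to the same note — a neighbor tone (lower neighbor).
It falls on a weak beat, so it is unaccented.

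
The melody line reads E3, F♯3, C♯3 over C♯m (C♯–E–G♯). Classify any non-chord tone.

F♯3 is an escape tone.

The harmony at that moment is C♯ minor triad (C♯, E, G♯); F♯3 is not a chord tone.
It is approached by step up from E3 and left by leap down to C♯3.
Step in, leap out — an escape tone.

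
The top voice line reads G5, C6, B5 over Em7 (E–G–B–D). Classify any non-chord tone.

C6 is an appoggiatura.

The harmony at that moment is E minor seventh chord (E, G, B, D); C6 is not a chord tone.
It is approached by leap up from G5 and left by step down to B5.
Leap in, step out — an appoggiatura.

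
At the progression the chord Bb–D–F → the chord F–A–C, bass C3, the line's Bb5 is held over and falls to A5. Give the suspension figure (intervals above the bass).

At the second chord the bass is C3. The suspended Bb5 lies a seventh above the bass; after resolving down by step to A5, the interval above the bass becomes a sixth.
Suspension figures are named by those two intervals: 7–6.

7–6 suspension.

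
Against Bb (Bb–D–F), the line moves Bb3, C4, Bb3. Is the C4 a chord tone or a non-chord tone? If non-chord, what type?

Non-chord tone — a neighbor tone.

The harmony at that moment is Bb major triad (Bb, D, F); C4 is not a chord tone.
It is approached by step up from Bb3 and left by step down to Bb3.
Step away and step back to the same note — a neighbor tone (upper neighbor).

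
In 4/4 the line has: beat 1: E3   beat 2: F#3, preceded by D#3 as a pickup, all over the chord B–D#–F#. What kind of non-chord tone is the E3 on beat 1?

Passing tone.

The harmony at that moment is B major triad (B, D#, F#); E3 is not a chord tone.
It is approached by step up from D#3 and left by step up to F#3.
Step in, step out in the same direction — a passing tone.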